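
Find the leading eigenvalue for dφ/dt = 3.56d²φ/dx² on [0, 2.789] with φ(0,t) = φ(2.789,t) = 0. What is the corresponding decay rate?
Eigenvalues: λₙ = 3.56n²π²/2.789².
First three modes:
  n=1: λ₁ = 3.56π²/2.789² ≈ 4.517
  n=2: λ₂ = 14.24π²/2.789² ≈ 18.068 (4× faster decay)
  n=3: λ₃ = 32.04π²/2.789² ≈ 40.653 (9× faster decay)
As t → ∞, higher modes decay exponentially faster. The n=1 mode dominates: φ ~ c₁ sin(πx/2.789) e^{-λ₁t}.
Decay rate: λ₁ = 3.56π²/2.789² ≈ 4.517.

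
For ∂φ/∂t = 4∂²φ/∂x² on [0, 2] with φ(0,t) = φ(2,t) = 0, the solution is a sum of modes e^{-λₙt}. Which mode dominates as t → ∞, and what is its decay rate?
Eigenvalues: λₙ = 4n²π²/2².
First three modes:
  n=1: λ₁ = 4π²/2² ≈ 9.87
  n=2: λ₂ = 16π²/2² ≈ 39.478 (4× faster decay)
  n=3: λ₃ = 36π²/2² ≈ 88.826 (9× faster decay)
As t → ∞, higher modes decay exponentially faster. The n=1 mode dominates: φ ~ c₁ sin(πx/2) e^{-λ₁t}.
Decay rate: λ₁ = 4π²/2² ≈ 9.87.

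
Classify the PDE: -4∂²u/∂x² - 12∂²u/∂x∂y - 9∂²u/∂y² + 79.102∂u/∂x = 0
A = -4, B = -12, C = -9. Discriminant B² - 4AC = 0. Since 0 = 0, parabolic.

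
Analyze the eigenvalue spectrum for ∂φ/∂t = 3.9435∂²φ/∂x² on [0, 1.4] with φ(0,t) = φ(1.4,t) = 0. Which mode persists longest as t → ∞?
Eigenvalues: λₙ = 3.9435n²π²/1.4².
First three modes:
  n=1: λ₁ = 3.9435π²/1.4² ≈ 19.858
  n=2: λ₂ = 15.774π²/1.4² ≈ 79.43 (4× faster decay)
  n=3: λ₃ = 35.4915π²/1.4² ≈ 178.718 (9× faster decay)
As t → ∞, higher modes decay exponentially faster. The n=1 mode dominates: φ ~ c₁ sin(πx/1.4) e^{-λ₁t}.
Decay rate: λ₁ = 3.9435π²/1.4² ≈ 19.858.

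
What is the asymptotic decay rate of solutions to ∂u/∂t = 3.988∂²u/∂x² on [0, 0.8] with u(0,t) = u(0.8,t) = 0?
Eigenvalues: λₙ = 3.988n²π²/0.8².
First three modes:
  n=1: λ₁ = 3.988π²/0.8² ≈ 61.5
  n=2: λ₂ = 15.952π²/0.8² ≈ 246 (4× faster decay)
  n=3: λ₃ = 35.892π²/0.8² ≈ 553.5 (9× faster decay)
As t → ∞, higher modes decay exponentially faster. The n=1 mode dominates: u ~ c₁ sin(πx/0.8) e^{-λ₁t}.
Decay rate: λ₁ = 3.988π²/0.8² ≈ 61.5.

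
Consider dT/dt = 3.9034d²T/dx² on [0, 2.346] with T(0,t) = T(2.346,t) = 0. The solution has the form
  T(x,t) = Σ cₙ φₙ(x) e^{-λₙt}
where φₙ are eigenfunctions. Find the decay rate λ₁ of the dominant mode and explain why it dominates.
Eigenvalues: λₙ = 3.9034n²π²/2.346².
First three modes:
  n=1: λ₁ = 3.9034π²/2.346² ≈ 7
  n=2: λ₂ = 15.6136π²/2.346² ≈ 27.999 (4× faster decay)
  n=3: λ₃ = 35.1306π²/2.346² ≈ 62.998 (9× faster decay)
As t → ∞, higher modes decay exponentially faster. The n=1 mode dominates: T ~ c₁ sin(πx/2.346) e^{-λ₁t}.
Decay rate: λ₁ = 3.9034π²/2.346² ≈ 7.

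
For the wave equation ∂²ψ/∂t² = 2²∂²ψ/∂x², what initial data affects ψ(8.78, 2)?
Domain of dependence: [4.78, 12.78]. Signals travel at speed 2, so data within |x - 8.78| ≤ 2·2 = 4 can reach the point.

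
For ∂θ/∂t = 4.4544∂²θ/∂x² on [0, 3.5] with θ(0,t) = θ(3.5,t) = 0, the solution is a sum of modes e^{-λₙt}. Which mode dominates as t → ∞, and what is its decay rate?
Eigenvalues: λₙ = 4.4544n²π²/3.5².
First three modes:
  n=1: λ₁ = 4.4544π²/3.5² ≈ 3.589
  n=2: λ₂ = 17.8176π²/3.5² ≈ 14.355 (4× faster decay)
  n=3: λ₃ = 40.0896π²/3.5² ≈ 32.299 (9× faster decay)
As t → ∞, higher modes decay exponentially faster. The n=1 mode dominates: θ ~ c₁ sin(πx/3.5) e^{-λ₁t}.
Decay rate: λ₁ = 4.4544π²/3.5² ≈ 3.589.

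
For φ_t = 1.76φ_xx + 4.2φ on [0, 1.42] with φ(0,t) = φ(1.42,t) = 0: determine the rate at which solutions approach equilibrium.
Eigenvalues: λₙ = 1.76n²π²/1.42² - 4.2.
First three modes:
  n=1: λ₁ = 1.76π²/1.42² - 4.2 ≈ 4.415
  n=2: λ₂ = 7.04π²/1.42² - 4.2 ≈ 30.258
  n=3: λ₃ = 15.84π²/1.42² - 4.2 ≈ 73.332
Since 1.76π²/1.42² ≈ 8.615 > 4.2, all λₙ > 0.
The n=1 mode decays slowest → dominates as t → ∞.
Asymptotic: φ ~ c₁ sin(πx/1.42) e^{-λ₁t} with decay rate λ₁ ≈ 4.415.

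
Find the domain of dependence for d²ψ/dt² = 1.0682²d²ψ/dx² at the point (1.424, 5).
Domain of dependence: [-3.917, 6.765]. Signals travel at speed 1.0682, so data within |x - 1.424| ≤ 1.0682·5 = 5.341 can reach the point.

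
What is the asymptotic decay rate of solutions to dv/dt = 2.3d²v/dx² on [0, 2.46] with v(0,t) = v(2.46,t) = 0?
Eigenvalues: λₙ = 2.3n²π²/2.46².
First three modes:
  n=1: λ₁ = 2.3π²/2.46² ≈ 3.751
  n=2: λ₂ = 9.2π²/2.46² ≈ 15.004 (4× faster decay)
  n=3: λ₃ = 20.7π²/2.46² ≈ 33.76 (9× faster decay)
As t → ∞, higher modes decay exponentially faster. The n=1 mode dominates: v ~ c₁ sin(πx/2.46) e^{-λ₁t}.
Decay rate: λ₁ = 2.3π²/2.46² ≈ 3.751.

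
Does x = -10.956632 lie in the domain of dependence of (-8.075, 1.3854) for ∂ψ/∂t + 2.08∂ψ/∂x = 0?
Yes. The characteristic through (-8.075, 1.3854) passes through x = -10.956632.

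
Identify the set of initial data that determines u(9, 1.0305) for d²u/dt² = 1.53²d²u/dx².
Domain of dependence: [7.423335, 10.576665]. Signals travel at speed 1.53, so data within |x - 9| ≤ 1.53·1.0305 = 1.576665 can reach the point.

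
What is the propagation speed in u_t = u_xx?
Infinite. The heat equation is parabolic, not hyperbolic, so disturbances propagate instantly.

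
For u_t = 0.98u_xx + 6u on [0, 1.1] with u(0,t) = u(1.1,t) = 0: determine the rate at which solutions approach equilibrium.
Eigenvalues: λₙ = 0.98n²π²/1.1² - 6.
First three modes:
  n=1: λ₁ = 0.98π²/1.1² - 6 ≈ 1.994
  n=2: λ₂ = 3.92π²/1.1² - 6 ≈ 25.974
  n=3: λ₃ = 8.82π²/1.1² - 6 ≈ 65.942
Since 0.98π²/1.1² ≈ 7.994 > 6, all λₙ > 0.
The n=1 mode decays slowest → dominates as t → ∞.
Asymptotic: u ~ c₁ sin(πx/1.1) e^{-λ₁t} with decay rate λ₁ ≈ 1.994.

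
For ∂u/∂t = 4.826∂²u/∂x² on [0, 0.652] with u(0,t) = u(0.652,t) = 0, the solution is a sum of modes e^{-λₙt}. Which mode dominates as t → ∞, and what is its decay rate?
Eigenvalues: λₙ = 4.826n²π²/0.652².
First three modes:
  n=1: λ₁ = 4.826π²/0.652² ≈ 112.045
  n=2: λ₂ = 19.304π²/0.652² ≈ 448.179 (4× faster decay)
  n=3: λ₃ = 43.434π²/0.652² ≈ 1008.404 (9× faster decay)
As t → ∞, higher modes decay exponentially faster. The n=1 mode dominates: u ~ c₁ sin(πx/0.652) e^{-λ₁t}.
Decay rate: λ₁ = 4.826π²/0.652² ≈ 112.045.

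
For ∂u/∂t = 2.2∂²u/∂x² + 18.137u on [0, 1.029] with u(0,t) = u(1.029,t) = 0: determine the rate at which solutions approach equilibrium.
Eigenvalues: λₙ = 2.2n²π²/1.029² - 18.137.
First three modes:
  n=1: λ₁ = 2.2π²/1.029² - 18.137 ≈ 2.37
  n=2: λ₂ = 8.8π²/1.029² - 18.137 ≈ 63.889
  n=3: λ₃ = 19.8π²/1.029² - 18.137 ≈ 166.422
Since 2.2π²/1.029² ≈ 20.507 > 18.137, all λₙ > 0.
The n=1 mode decays slowest → dominates as t → ∞.
Asymptotic: u ~ c₁ sin(πx/1.029) e^{-λ₁t} with decay rate λ₁ ≈ 2.37.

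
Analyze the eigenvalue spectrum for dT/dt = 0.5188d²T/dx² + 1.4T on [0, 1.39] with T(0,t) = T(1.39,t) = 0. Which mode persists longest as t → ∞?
Eigenvalues: λₙ = 0.5188n²π²/1.39² - 1.4.
First three modes:
  n=1: λ₁ = 0.5188π²/1.39² - 1.4 ≈ 1.25
  n=2: λ₂ = 2.0752π²/1.39² - 1.4 ≈ 9.201
  n=3: λ₃ = 4.6692π²/1.39² - 1.4 ≈ 22.451
Since 0.5188π²/1.39² ≈ 2.65 > 1.4, all λₙ > 0.
The n=1 mode decays slowest → dominates as t → ∞.
Asymptotic: T ~ c₁ sin(πx/1.39) e^{-λ₁t} with decay rate λ₁ ≈ 1.25.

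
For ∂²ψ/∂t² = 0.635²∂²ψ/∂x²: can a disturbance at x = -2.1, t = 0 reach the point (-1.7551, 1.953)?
Yes. The domain of dependence is [-2.995255, -0.514945], and -2.1 ∈ [-2.995255, -0.514945].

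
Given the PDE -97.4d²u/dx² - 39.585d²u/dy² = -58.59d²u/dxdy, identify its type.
Rewriting in standard form: -97.4d²u/dx² + 58.59d²u/dxdy - 39.585d²u/dy² = 0. The second-order coefficients are A = -97.4, B = 58.59, C = -39.585. Since B² - 4AC = -11989.5279 < 0, this is an elliptic PDE.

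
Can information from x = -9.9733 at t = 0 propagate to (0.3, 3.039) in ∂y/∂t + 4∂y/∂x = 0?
No. Only data at x = -11.856 affects (0.3, 3.039). Advection has one-way propagation along characteristics.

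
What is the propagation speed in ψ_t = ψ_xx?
Infinite. The heat equation is parabolic, not hyperbolic, so disturbances propagate instantly.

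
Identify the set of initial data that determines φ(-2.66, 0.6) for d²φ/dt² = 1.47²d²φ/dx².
Domain of dependence: [-3.542, -1.778]. Signals travel at speed 1.47, so data within |x - -2.66| ≤ 1.47·0.6 = 0.882 can reach the point.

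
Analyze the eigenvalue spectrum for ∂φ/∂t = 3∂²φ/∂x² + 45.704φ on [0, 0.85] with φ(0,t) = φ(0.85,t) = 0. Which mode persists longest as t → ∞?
Eigenvalues: λₙ = 3n²π²/0.85² - 45.704.
First three modes:
  n=1: λ₁ = 3π²/0.85² - 45.704 ≈ -4.723
  n=2: λ₂ = 12π²/0.85² - 45.704 ≈ 118.22
  n=3: λ₃ = 27π²/0.85² - 45.704 ≈ 323.126
Since 3π²/0.85² ≈ 40.981 < 45.704, λ₁ < 0.
The n=1 mode grows fastest (−λₙ is largest for n=1) → dominates.
Asymptotic: φ ~ c₁ sin(πx/0.85) e^{4.723t} (exponential growth at rate −λ₁ ≈ 4.723).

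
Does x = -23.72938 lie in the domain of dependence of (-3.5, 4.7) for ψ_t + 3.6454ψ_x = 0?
No. Only data at x = -20.63338 affects (-3.5, 4.7). Advection has one-way propagation along characteristics.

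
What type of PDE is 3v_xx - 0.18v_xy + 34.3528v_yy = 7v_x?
Rewriting in standard form: 3v_xx - 0.18v_xy + 34.3528v_yy - 7v_x = 0. With A = 3, B = -0.18, C = 34.3528, the discriminant is -412.2012. This is an elliptic PDE.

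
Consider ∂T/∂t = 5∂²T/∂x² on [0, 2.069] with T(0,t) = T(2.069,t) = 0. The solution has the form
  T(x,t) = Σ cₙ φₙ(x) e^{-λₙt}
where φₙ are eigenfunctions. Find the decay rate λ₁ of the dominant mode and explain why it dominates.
Eigenvalues: λₙ = 5n²π²/2.069².
First three modes:
  n=1: λ₁ = 5π²/2.069² ≈ 11.528
  n=2: λ₂ = 20π²/2.069² ≈ 46.111 (4× faster decay)
  n=3: λ₃ = 45π²/2.069² ≈ 103.751 (9× faster decay)
As t → ∞, higher modes decay exponentially faster. The n=1 mode dominates: T ~ c₁ sin(πx/2.069) e^{-λ₁t}.
Decay rate: λ₁ = 5π²/2.069² ≈ 11.528.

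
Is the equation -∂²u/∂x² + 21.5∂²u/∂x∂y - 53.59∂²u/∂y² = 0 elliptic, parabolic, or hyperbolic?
Computing B² - 4AC with A = -1, B = 21.5, C = -53.59: discriminant = 247.89 (positive). Answer: hyperbolic.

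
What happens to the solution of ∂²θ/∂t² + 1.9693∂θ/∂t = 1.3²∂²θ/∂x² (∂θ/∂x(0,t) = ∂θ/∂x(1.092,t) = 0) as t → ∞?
θ → constant (steady state). Damping (γ=1.9693) dissipates the nonconstant modes; with Neumann BCs the spatial average obeys M''+γM'=0 and tends to a finite limit.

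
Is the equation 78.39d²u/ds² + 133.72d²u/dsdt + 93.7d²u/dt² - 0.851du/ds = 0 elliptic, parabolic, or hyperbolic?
Computing B² - 4AC with A = 78.39, B = 133.72, C = 93.7: discriminant = -11499.5336 (negative). Answer: elliptic.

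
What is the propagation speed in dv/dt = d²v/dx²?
Infinite. The heat equation is parabolic, not hyperbolic, so disturbances propagate instantly.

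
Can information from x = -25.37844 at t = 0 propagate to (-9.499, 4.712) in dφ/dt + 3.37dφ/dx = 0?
Yes. The characteristic through (-9.499, 4.712) passes through x = -25.37844.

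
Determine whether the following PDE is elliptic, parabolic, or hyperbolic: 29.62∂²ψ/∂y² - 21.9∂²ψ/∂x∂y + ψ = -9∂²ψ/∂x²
Rewriting in standard form: 9∂²ψ/∂x² - 21.9∂²ψ/∂x∂y + 29.62∂²ψ/∂y² + ψ = 0. Coefficients: A = 9, B = -21.9, C = 29.62. B² - 4AC = -586.71, which is negative, so the equation is elliptic.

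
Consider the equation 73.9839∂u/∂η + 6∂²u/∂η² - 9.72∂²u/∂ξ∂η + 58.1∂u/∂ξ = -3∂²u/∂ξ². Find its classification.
Rewriting in standard form: 3∂²u/∂ξ² - 9.72∂²u/∂ξ∂η + 6∂²u/∂η² + 58.1∂u/∂ξ + 73.9839∂u/∂η = 0. Hyperbolic. (A = 3, B = -9.72, C = 6 gives B² - 4AC = 22.4784.)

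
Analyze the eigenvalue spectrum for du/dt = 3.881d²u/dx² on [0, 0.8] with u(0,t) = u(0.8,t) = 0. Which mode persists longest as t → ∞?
Eigenvalues: λₙ = 3.881n²π²/0.8².
First three modes:
  n=1: λ₁ = 3.881π²/0.8² ≈ 59.85
  n=2: λ₂ = 15.524π²/0.8² ≈ 239.4 (4× faster decay)
  n=3: λ₃ = 34.929π²/0.8² ≈ 538.649 (9× faster decay)
As t → ∞, higher modes decay exponentially faster. The n=1 mode dominates: u ~ c₁ sin(πx/0.8) e^{-λ₁t}.
Decay rate: λ₁ = 3.881π²/0.8² ≈ 59.85.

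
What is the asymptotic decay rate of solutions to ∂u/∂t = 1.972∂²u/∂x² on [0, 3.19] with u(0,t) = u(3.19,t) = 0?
Eigenvalues: λₙ = 1.972n²π²/3.19².
First three modes:
  n=1: λ₁ = 1.972π²/3.19² ≈ 1.913
  n=2: λ₂ = 7.888π²/3.19² ≈ 7.65 (4× faster decay)
  n=3: λ₃ = 17.748π²/3.19² ≈ 17.213 (9× faster decay)
As t → ∞, higher modes decay exponentially faster. The n=1 mode dominates: u ~ c₁ sin(πx/3.19) e^{-λ₁t}.
Decay rate: λ₁ = 1.972π²/3.19² ≈ 1.913.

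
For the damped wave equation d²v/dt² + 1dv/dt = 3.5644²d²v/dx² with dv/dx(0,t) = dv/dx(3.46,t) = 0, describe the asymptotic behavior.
v → constant (steady state). Damping (γ=1) dissipates the nonconstant modes; with Neumann BCs the spatial average obeys M''+γM'=0 and tends to a finite limit.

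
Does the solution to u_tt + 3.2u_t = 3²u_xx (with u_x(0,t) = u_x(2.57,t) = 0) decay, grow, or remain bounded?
u → constant (steady state). Damping (γ=3.2) dissipates the nonconstant modes; with Neumann BCs the spatial average obeys M''+γM'=0 and tends to a finite limit.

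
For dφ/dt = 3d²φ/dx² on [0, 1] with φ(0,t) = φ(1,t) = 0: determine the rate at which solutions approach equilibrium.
Eigenvalues: λₙ = 3n²π².
First three modes:
  n=1: λ₁ = 3π² ≈ 29.609
  n=2: λ₂ = 12π² ≈ 118.435 (4× faster decay)
  n=3: λ₃ = 27π² ≈ 266.479 (9× faster decay)
As t → ∞, higher modes decay exponentially faster. The n=1 mode dominates: φ ~ c₁ sin(πx) e^{-λ₁t}.
Decay rate: λ₁ = 3π² ≈ 29.609.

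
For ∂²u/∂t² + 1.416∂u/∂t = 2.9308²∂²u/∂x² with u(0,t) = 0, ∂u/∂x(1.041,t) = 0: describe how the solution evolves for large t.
u → 0. Damping (γ=1.416) dissipates energy; oscillations decay exponentially.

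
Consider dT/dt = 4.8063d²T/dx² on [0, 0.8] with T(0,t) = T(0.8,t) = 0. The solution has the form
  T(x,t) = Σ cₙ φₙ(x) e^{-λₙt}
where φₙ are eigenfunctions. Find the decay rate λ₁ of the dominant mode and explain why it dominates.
Eigenvalues: λₙ = 4.8063n²π²/0.8².
First three modes:
  n=1: λ₁ = 4.8063π²/0.8² ≈ 74.119
  n=2: λ₂ = 19.2252π²/0.8² ≈ 296.477 (4× faster decay)
  n=3: λ₃ = 43.2567π²/0.8² ≈ 667.073 (9× faster decay)
As t → ∞, higher modes decay exponentially faster. The n=1 mode dominates: T ~ c₁ sin(πx/0.8) e^{-λ₁t}.
Decay rate: λ₁ = 4.8063π²/0.8² ≈ 74.119.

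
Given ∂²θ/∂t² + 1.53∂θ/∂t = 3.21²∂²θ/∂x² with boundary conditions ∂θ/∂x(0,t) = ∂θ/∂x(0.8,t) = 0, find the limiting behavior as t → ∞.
θ → constant (steady state). Damping (γ=1.53) dissipates the nonconstant modes; with Neumann BCs the spatial average obeys M''+γM'=0 and tends to a finite limit.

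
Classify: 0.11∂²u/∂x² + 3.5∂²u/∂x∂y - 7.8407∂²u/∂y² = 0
Hyperbolic (discriminant = 15.699908).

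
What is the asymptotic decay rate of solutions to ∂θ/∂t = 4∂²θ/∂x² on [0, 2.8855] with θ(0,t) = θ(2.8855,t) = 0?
Eigenvalues: λₙ = 4n²π²/2.8855².
First three modes:
  n=1: λ₁ = 4π²/2.8855² ≈ 4.742
  n=2: λ₂ = 16π²/2.8855² ≈ 18.966 (4× faster decay)
  n=3: λ₃ = 36π²/2.8855² ≈ 42.674 (9× faster decay)
As t → ∞, higher modes decay exponentially faster. The n=1 mode dominates: θ ~ c₁ sin(πx/2.8855) e^{-λ₁t}.
Decay rate: λ₁ = 4π²/2.8855² ≈ 4.742.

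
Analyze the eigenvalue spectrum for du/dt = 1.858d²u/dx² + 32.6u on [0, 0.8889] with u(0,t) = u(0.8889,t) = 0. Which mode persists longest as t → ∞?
Eigenvalues: λₙ = 1.858n²π²/0.8889² - 32.6.
First three modes:
  n=1: λ₁ = 1.858π²/0.8889² - 32.6 ≈ -9.392
  n=2: λ₂ = 7.432π²/0.8889² - 32.6 ≈ 60.232
  n=3: λ₃ = 16.722π²/0.8889² - 32.6 ≈ 176.273
Since 1.858π²/0.8889² ≈ 23.208 < 32.6, λ₁ < 0.
The n=1 mode grows fastest (−λₙ is largest for n=1) → dominates.
Asymptotic: u ~ c₁ sin(πx/0.8889) e^{9.392t} (exponential growth at rate −λ₁ ≈ 9.392).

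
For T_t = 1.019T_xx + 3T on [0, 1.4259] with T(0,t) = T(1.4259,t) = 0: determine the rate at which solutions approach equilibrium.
Eigenvalues: λₙ = 1.019n²π²/1.4259² - 3.
First three modes:
  n=1: λ₁ = 1.019π²/1.4259² - 3 ≈ 1.946
  n=2: λ₂ = 4.076π²/1.4259² - 3 ≈ 16.786
  n=3: λ₃ = 9.171π²/1.4259² - 3 ≈ 41.518
Since 1.019π²/1.4259² ≈ 4.946 > 3, all λₙ > 0.
The n=1 mode decays slowest → dominates as t → ∞.
Asymptotic: T ~ c₁ sin(πx/1.4259) e^{-λ₁t} with decay rate λ₁ ≈ 1.946.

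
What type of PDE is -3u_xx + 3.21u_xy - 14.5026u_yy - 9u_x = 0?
With A = -3, B = 3.21, C = -14.5026, the discriminant is -163.7271. This is an elliptic PDE.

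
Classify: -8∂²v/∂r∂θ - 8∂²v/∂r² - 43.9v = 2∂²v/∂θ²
Rewriting in standard form: -8∂²v/∂r² - 8∂²v/∂r∂θ - 2∂²v/∂θ² - 43.9v = 0. Parabolic (discriminant = 0).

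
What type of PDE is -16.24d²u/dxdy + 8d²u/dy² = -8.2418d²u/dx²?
Rewriting in standard form: 8.2418d²u/dx² - 16.24d²u/dxdy + 8d²u/dy² = 0. With A = 8.2418, B = -16.24, C = 8, the discriminant is 0. This is a parabolic PDE.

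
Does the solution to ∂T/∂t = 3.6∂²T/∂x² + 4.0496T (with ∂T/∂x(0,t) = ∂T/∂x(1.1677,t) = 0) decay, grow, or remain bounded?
T grows unboundedly. With Neumann BCs the constant mode has diffusion eigenvalue 0, so any r > 0 makes it grow like e^(4.0496t); solution grows exponentially.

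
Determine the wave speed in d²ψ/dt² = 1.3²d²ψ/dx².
Speed = 1.3. Information travels along characteristics x = x₀ ± 1.3t.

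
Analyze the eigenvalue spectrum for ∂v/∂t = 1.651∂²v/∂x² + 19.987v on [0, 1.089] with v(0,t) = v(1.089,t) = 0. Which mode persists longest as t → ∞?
Eigenvalues: λₙ = 1.651n²π²/1.089² - 19.987.
First three modes:
  n=1: λ₁ = 1.651π²/1.089² - 19.987 ≈ -6.247
  n=2: λ₂ = 6.604π²/1.089² - 19.987 ≈ 34.974
  n=3: λ₃ = 14.859π²/1.089² - 19.987 ≈ 103.674
Since 1.651π²/1.089² ≈ 13.74 < 19.987, λ₁ < 0.
The n=1 mode grows fastest (−λₙ is largest for n=1) → dominates.
Asymptotic: v ~ c₁ sin(πx/1.089) e^{6.247t} (exponential growth at rate −λ₁ ≈ 6.247).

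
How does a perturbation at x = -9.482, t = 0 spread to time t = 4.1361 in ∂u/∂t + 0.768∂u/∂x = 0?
At x = -6.3054752. The characteristic carries data from (-9.482, 0) to (-6.3054752, 4.1361).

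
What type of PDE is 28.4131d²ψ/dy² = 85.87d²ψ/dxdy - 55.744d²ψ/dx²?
Rewriting in standard form: 55.744d²ψ/dx² - 85.87d²ψ/dxdy + 28.4131d²ψ/dy² = 0. With A = 55.744, B = -85.87, C = 28.4131, the discriminant is 1038.2175144. This is a hyperbolic PDE.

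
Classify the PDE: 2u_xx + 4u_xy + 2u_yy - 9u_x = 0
A = 2, B = 4, C = 2. Discriminant B² - 4AC = 0. Since 0 = 0, parabolic.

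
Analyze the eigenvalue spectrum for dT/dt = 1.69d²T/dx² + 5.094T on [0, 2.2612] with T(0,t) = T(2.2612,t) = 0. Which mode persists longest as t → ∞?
Eigenvalues: λₙ = 1.69n²π²/2.2612² - 5.094.
First three modes:
  n=1: λ₁ = 1.69π²/2.2612² - 5.094 ≈ -1.832
  n=2: λ₂ = 6.76π²/2.2612² - 5.094 ≈ 7.955
  n=3: λ₃ = 15.21π²/2.2612² - 5.094 ≈ 24.266
Since 1.69π²/2.2612² ≈ 3.262 < 5.094, λ₁ < 0.
The n=1 mode grows fastest (−λₙ is largest for n=1) → dominates.
Asymptotic: T ~ c₁ sin(πx/2.2612) e^{1.832t} (exponential growth at rate −λ₁ ≈ 1.832).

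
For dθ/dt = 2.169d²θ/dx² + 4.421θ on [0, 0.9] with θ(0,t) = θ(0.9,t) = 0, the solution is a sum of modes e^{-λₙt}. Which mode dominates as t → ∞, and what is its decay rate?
Eigenvalues: λₙ = 2.169n²π²/0.9² - 4.421.
First three modes:
  n=1: λ₁ = 2.169π²/0.9² - 4.421 ≈ 22.008
  n=2: λ₂ = 8.676π²/0.9² - 4.421 ≈ 101.293
  n=3: λ₃ = 19.521π²/0.9² - 4.421 ≈ 233.436
Since 2.169π²/0.9² ≈ 26.429 > 4.421, all λₙ > 0.
The n=1 mode decays slowest → dominates as t → ∞.
Asymptotic: θ ~ c₁ sin(πx/0.9) e^{-λ₁t} with decay rate λ₁ ≈ 22.008.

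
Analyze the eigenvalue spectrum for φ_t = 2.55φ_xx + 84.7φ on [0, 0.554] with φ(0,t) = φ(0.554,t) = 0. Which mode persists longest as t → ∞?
Eigenvalues: λₙ = 2.55n²π²/0.554² - 84.7.
First three modes:
  n=1: λ₁ = 2.55π²/0.554² - 84.7 ≈ -2.699
  n=2: λ₂ = 10.2π²/0.554² - 84.7 ≈ 243.305
  n=3: λ₃ = 22.95π²/0.554² - 84.7 ≈ 653.311
Since 2.55π²/0.554² ≈ 82.001 < 84.7, λ₁ < 0.
The n=1 mode grows fastest (−λₙ is largest for n=1) → dominates.
Asymptotic: φ ~ c₁ sin(πx/0.554) e^{2.699t} (exponential growth at rate −λ₁ ≈ 2.699).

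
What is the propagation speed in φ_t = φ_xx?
Infinite. The heat equation is parabolic, not hyperbolic, so disturbances propagate instantly.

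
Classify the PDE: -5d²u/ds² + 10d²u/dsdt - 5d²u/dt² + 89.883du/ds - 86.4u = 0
A = -5, B = 10, C = -5. Discriminant B² - 4AC = 0. Since 0 = 0, parabolic.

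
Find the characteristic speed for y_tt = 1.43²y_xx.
Speed = 1.43. Information travels along characteristics x = x₀ ± 1.43t.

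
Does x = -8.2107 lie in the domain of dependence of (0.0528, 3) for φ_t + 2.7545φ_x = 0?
Yes. The characteristic through (0.0528, 3) passes through x = -8.2107.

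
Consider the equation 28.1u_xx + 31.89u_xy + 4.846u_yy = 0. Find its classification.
Hyperbolic. (A = 28.1, B = 31.89, C = 4.846 gives B² - 4AC = 472.2817.)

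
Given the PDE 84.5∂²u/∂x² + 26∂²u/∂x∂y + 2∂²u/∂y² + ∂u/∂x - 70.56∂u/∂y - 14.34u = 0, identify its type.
The second-order coefficients are A = 84.5, B = 26, C = 2. Since B² - 4AC = 0 = 0, this is a parabolic PDE.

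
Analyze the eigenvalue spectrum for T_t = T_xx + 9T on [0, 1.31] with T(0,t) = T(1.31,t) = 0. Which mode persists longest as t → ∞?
Eigenvalues: λₙ = n²π²/1.31² - 9.
First three modes:
  n=1: λ₁ = π²/1.31² - 9 ≈ -3.249
  n=2: λ₂ = 4π²/1.31² - 9 ≈ 14.005
  n=3: λ₃ = 9π²/1.31² - 9 ≈ 42.761
Since π²/1.31² ≈ 5.751 < 9, λ₁ < 0.
The n=1 mode grows fastest (−λₙ is largest for n=1) → dominates.
Asymptotic: T ~ c₁ sin(πx/1.31) e^{3.249t} (exponential growth at rate −λ₁ ≈ 3.249).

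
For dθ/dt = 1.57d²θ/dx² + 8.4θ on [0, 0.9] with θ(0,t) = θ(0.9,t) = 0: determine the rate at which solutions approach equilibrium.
Eigenvalues: λₙ = 1.57n²π²/0.9² - 8.4.
First three modes:
  n=1: λ₁ = 1.57π²/0.9² - 8.4 ≈ 10.73
  n=2: λ₂ = 6.28π²/0.9² - 8.4 ≈ 68.12
  n=3: λ₃ = 14.13π²/0.9² - 8.4 ≈ 163.77
Since 1.57π²/0.9² ≈ 19.13 > 8.4, all λₙ > 0.
The n=1 mode decays slowest → dominates as t → ∞.
Asymptotic: θ ~ c₁ sin(πx/0.9) e^{-λ₁t} with decay rate λ₁ ≈ 10.73.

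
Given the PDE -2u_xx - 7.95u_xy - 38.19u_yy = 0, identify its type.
The second-order coefficients are A = -2, B = -7.95, C = -38.19. Since B² - 4AC = -242.3175 < 0, this is an elliptic PDE.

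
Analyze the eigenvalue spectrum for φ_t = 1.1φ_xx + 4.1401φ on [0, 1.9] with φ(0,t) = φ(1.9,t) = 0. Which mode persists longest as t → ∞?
Eigenvalues: λₙ = 1.1n²π²/1.9² - 4.1401.
First three modes:
  n=1: λ₁ = 1.1π²/1.9² - 4.1401 ≈ -1.133
  n=2: λ₂ = 4.4π²/1.9² - 4.1401 ≈ 7.889
  n=3: λ₃ = 9.9π²/1.9² - 4.1401 ≈ 22.926
Since 1.1π²/1.9² ≈ 3.007 < 4.1401, λ₁ < 0.
The n=1 mode grows fastest (−λₙ is largest for n=1) → dominates.
Asymptotic: φ ~ c₁ sin(πx/1.9) e^{1.133t} (exponential growth at rate −λ₁ ≈ 1.133).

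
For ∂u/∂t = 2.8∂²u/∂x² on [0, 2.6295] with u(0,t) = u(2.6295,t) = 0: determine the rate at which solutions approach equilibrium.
Eigenvalues: λₙ = 2.8n²π²/2.6295².
First three modes:
  n=1: λ₁ = 2.8π²/2.6295² ≈ 3.997
  n=2: λ₂ = 11.2π²/2.6295² ≈ 15.987 (4× faster decay)
  n=3: λ₃ = 25.2π²/2.6295² ≈ 35.971 (9× faster decay)
As t → ∞, higher modes decay exponentially faster. The n=1 mode dominates: u ~ c₁ sin(πx/2.6295) e^{-λ₁t}.
Decay rate: λ₁ = 2.8π²/2.6295² ≈ 3.997.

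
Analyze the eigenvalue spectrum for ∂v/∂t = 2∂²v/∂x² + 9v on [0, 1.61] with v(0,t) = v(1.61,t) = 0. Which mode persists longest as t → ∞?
Eigenvalues: λₙ = 2n²π²/1.61² - 9.
First three modes:
  n=1: λ₁ = 2π²/1.61² - 9 ≈ -1.385
  n=2: λ₂ = 8π²/1.61² - 9 ≈ 21.461
  n=3: λ₃ = 18π²/1.61² - 9 ≈ 59.536
Since 2π²/1.61² ≈ 7.615 < 9, λ₁ < 0.
The n=1 mode grows fastest (−λₙ is largest for n=1) → dominates.
Asymptotic: v ~ c₁ sin(πx/1.61) e^{1.385t} (exponential growth at rate −λ₁ ≈ 1.385).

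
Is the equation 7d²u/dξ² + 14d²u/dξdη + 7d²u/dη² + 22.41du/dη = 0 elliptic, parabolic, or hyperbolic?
Computing B² - 4AC with A = 7, B = 14, C = 7: discriminant = 0 (zero). Answer: parabolic.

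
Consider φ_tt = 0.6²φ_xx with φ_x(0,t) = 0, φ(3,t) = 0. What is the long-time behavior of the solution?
As t → ∞, φ oscillates (no decay). Energy is conserved; the solution oscillates indefinitely as standing waves.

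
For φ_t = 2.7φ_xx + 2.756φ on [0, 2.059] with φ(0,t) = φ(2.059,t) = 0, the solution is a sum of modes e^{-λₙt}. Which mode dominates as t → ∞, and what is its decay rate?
Eigenvalues: λₙ = 2.7n²π²/2.059² - 2.756.
First three modes:
  n=1: λ₁ = 2.7π²/2.059² - 2.756 ≈ 3.53
  n=2: λ₂ = 10.8π²/2.059² - 2.756 ≈ 22.387
  n=3: λ₃ = 24.3π²/2.059² - 2.756 ≈ 53.815
Since 2.7π²/2.059² ≈ 6.286 > 2.756, all λₙ > 0.
The n=1 mode decays slowest → dominates as t → ∞.
Asymptotic: φ ~ c₁ sin(πx/2.059) e^{-λ₁t} with decay rate λ₁ ≈ 3.53.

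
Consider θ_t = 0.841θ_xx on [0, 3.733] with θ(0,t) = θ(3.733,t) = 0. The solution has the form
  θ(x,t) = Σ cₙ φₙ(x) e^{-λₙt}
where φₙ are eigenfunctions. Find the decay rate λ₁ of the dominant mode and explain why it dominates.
Eigenvalues: λₙ = 0.841n²π²/3.733².
First three modes:
  n=1: λ₁ = 0.841π²/3.733² ≈ 0.596
  n=2: λ₂ = 3.364π²/3.733² ≈ 2.383 (4× faster decay)
  n=3: λ₃ = 7.569π²/3.733² ≈ 5.361 (9× faster decay)
As t → ∞, higher modes decay exponentially faster. The n=1 mode dominates: θ ~ c₁ sin(πx/3.733) e^{-λ₁t}.
Decay rate: λ₁ = 0.841π²/3.733² ≈ 0.596.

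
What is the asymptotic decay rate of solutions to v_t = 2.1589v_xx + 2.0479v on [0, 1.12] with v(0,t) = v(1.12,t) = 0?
Eigenvalues: λₙ = 2.1589n²π²/1.12² - 2.0479.
First three modes:
  n=1: λ₁ = 2.1589π²/1.12² - 2.0479 ≈ 14.938
  n=2: λ₂ = 8.6356π²/1.12² - 2.0479 ≈ 65.897
  n=3: λ₃ = 19.4301π²/1.12² - 2.0479 ≈ 150.828
Since 2.1589π²/1.12² ≈ 16.986 > 2.0479, all λₙ > 0.
The n=1 mode decays slowest → dominates as t → ∞.
Asymptotic: v ~ c₁ sin(πx/1.12) e^{-λ₁t} with decay rate λ₁ ≈ 14.938.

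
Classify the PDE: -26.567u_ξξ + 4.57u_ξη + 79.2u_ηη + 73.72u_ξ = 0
A = -26.567, B = 4.57, C = 79.2. Discriminant B² - 4AC = 8437.3105. Since 8437.3105 > 0, hyperbolic.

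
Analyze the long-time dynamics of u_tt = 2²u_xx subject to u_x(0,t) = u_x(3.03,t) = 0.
Long-time behavior: u oscillates about a mean that drifts linearly in t (generically unbounded; no decay). There is no damping, so the nonconstant modes persist as standing waves (energy conserved, no decay). But with Neumann conditions at both ends the constant mode has eigenvalue 0: the spatial mean M(t) of u satisfies M'' = 0, so M(t) = M(0) + M'(0)·t. Unless the initial velocity has zero mean (∫u_t(x,0)dx = 0), the solution grows linearly in t (unbounded, though not exponentially); if it does have zero mean, the solution stays bounded and simply oscillates.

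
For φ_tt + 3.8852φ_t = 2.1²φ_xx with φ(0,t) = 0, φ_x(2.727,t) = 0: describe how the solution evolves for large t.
φ → 0. Damping (γ=3.8852) dissipates energy; oscillations decay exponentially.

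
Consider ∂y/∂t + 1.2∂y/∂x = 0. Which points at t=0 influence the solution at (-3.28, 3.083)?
A single point: x = -6.9796. The characteristic through (-3.28, 3.083) is x - 1.2t = const, so x = -3.28 - 1.2·3.083 = -6.9796.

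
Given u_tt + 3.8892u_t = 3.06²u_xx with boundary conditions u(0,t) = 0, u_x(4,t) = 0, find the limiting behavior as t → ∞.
u → 0. Damping (γ=3.8892) dissipates energy; oscillations decay exponentially.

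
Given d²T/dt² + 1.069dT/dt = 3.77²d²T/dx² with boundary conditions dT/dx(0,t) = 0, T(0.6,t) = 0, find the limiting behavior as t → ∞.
T → 0. Damping (γ=1.069) dissipates energy; oscillations decay exponentially.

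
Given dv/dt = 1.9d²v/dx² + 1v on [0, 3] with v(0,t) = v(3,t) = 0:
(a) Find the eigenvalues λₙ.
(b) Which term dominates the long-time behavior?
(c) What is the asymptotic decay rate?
Eigenvalues: λₙ = 1.9n²π²/3² - 1.
First three modes:
  n=1: λ₁ = 1.9π²/3² - 1 ≈ 1.084
  n=2: λ₂ = 7.6π²/3² - 1 ≈ 7.334
  n=3: λ₃ = 17.1π²/3² - 1 ≈ 17.752
Since 1.9π²/3² ≈ 2.084 > 1, all λₙ > 0.
The n=1 mode decays slowest → dominates as t → ∞.
Asymptotic: v ~ c₁ sin(πx/3) e^{-λ₁t} with decay rate λ₁ ≈ 1.084.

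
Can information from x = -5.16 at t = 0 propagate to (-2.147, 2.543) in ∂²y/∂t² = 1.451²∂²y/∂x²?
Yes. The domain of dependence is [-5.836893, 1.542893], and -5.16 ∈ [-5.836893, 1.542893].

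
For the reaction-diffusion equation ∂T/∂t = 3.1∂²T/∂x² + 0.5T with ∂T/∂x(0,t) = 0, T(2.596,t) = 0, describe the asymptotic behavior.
T → 0. Diffusion dominates reaction (r=0.5 < κπ²/(4L²)≈1.13); solution decays.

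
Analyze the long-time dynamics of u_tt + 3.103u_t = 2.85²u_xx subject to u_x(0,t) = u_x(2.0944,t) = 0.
Long-time behavior: u → constant (steady state). Damping (γ=3.103) dissipates the nonconstant modes; with Neumann BCs the spatial average obeys M''+γM'=0 and tends to a finite limit.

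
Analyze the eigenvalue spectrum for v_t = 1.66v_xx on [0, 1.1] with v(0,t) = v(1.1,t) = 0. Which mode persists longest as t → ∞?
Eigenvalues: λₙ = 1.66n²π²/1.1².
First three modes:
  n=1: λ₁ = 1.66π²/1.1² ≈ 13.54
  n=2: λ₂ = 6.64π²/1.1² ≈ 54.16 (4× faster decay)
  n=3: λ₃ = 14.94π²/1.1² ≈ 121.861 (9× faster decay)
As t → ∞, higher modes decay exponentially faster. The n=1 mode dominates: v ~ c₁ sin(πx/1.1) e^{-λ₁t}.
Decay rate: λ₁ = 1.66π²/1.1² ≈ 13.54.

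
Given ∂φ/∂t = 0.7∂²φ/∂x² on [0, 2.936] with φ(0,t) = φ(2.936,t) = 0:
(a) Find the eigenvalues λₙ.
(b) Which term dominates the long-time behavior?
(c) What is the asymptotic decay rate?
Eigenvalues: λₙ = 0.7n²π²/2.936².
First three modes:
  n=1: λ₁ = 0.7π²/2.936² ≈ 0.801
  n=2: λ₂ = 2.8π²/2.936² ≈ 3.206 (4× faster decay)
  n=3: λ₃ = 6.3π²/2.936² ≈ 7.213 (9× faster decay)
As t → ∞, higher modes decay exponentially faster. The n=1 mode dominates: φ ~ c₁ sin(πx/2.936) e^{-λ₁t}.
Decay rate: λ₁ = 0.7π²/2.936² ≈ 0.801.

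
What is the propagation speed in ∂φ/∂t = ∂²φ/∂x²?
Infinite. The heat equation is parabolic, not hyperbolic, so disturbances propagate instantly.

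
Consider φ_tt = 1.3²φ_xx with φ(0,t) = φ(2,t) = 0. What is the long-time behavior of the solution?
As t → ∞, φ oscillates (no decay). Energy is conserved; the solution oscillates indefinitely as standing waves.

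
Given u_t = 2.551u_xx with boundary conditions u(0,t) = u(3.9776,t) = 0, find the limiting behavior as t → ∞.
u → 0. Heat diffuses out through both boundaries.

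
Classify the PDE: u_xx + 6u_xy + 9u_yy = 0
A = 1, B = 6, C = 9. Discriminant B² - 4AC = 0. Since 0 = 0, parabolic.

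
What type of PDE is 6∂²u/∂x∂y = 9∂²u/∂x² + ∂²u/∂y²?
Rewriting in standard form: -9∂²u/∂x² + 6∂²u/∂x∂y - ∂²u/∂y² = 0. With A = -9, B = 6, C = -1, the discriminant is 0. This is a parabolic PDE.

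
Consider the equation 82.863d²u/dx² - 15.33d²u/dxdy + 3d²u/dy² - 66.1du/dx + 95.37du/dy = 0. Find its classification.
Elliptic. (A = 82.863, B = -15.33, C = 3 gives B² - 4AC = -759.3471.)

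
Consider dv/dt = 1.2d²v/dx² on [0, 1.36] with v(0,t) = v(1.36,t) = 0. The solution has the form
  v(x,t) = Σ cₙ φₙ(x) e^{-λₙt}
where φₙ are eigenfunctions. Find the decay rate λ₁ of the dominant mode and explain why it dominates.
Eigenvalues: λₙ = 1.2n²π²/1.36².
First three modes:
  n=1: λ₁ = 1.2π²/1.36² ≈ 6.403
  n=2: λ₂ = 4.8π²/1.36² ≈ 25.613 (4× faster decay)
  n=3: λ₃ = 10.8π²/1.36² ≈ 57.63 (9× faster decay)
As t → ∞, higher modes decay exponentially faster. The n=1 mode dominates: v ~ c₁ sin(πx/1.36) e^{-λ₁t}.
Decay rate: λ₁ = 1.2π²/1.36² ≈ 6.403.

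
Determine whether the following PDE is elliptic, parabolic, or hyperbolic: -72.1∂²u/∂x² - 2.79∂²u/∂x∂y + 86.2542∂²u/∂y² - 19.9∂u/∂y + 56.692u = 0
Coefficients: A = -72.1, B = -2.79, C = 86.2542. B² - 4AC = 24883.49538, which is positive, so the equation is hyperbolic.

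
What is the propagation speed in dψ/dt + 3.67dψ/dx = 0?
Speed = 3.67. Information travels along x - 3.67t = const (rightward).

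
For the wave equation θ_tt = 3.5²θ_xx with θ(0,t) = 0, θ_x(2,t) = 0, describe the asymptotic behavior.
θ oscillates (no decay). Energy is conserved; the solution oscillates indefinitely as standing waves.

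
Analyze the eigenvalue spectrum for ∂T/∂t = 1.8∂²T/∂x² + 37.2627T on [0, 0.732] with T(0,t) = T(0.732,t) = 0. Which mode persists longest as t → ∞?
Eigenvalues: λₙ = 1.8n²π²/0.732² - 37.2627.
First three modes:
  n=1: λ₁ = 1.8π²/0.732² - 37.2627 ≈ -4.108
  n=2: λ₂ = 7.2π²/0.732² - 37.2627 ≈ 95.358
  n=3: λ₃ = 16.2π²/0.732² - 37.2627 ≈ 261.133
Since 1.8π²/0.732² ≈ 33.155 < 37.2627, λ₁ < 0.
The n=1 mode grows fastest (−λₙ is largest for n=1) → dominates.
Asymptotic: T ~ c₁ sin(πx/0.732) e^{4.108t} (exponential growth at rate −λ₁ ≈ 4.108).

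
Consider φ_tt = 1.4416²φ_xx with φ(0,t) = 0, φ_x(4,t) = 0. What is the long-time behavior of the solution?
As t → ∞, φ oscillates (no decay). Energy is conserved; the solution oscillates indefinitely as standing waves.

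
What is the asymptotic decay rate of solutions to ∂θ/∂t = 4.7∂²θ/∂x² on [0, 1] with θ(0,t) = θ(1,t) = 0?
Eigenvalues: λₙ = 4.7n²π².
First three modes:
  n=1: λ₁ = 4.7π² ≈ 46.387
  n=2: λ₂ = 18.8π² ≈ 185.549 (4× faster decay)
  n=3: λ₃ = 42.3π² ≈ 417.484 (9× faster decay)
As t → ∞, higher modes decay exponentially faster. The n=1 mode dominates: θ ~ c₁ sin(πx) e^{-λ₁t}.
Decay rate: λ₁ = 4.7π² ≈ 46.387.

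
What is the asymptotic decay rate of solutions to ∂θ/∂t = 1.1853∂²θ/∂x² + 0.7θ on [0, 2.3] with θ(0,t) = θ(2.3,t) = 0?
Eigenvalues: λₙ = 1.1853n²π²/2.3² - 0.7.
First three modes:
  n=1: λ₁ = 1.1853π²/2.3² - 0.7 ≈ 1.511
  n=2: λ₂ = 4.7412π²/2.3² - 0.7 ≈ 8.146
  n=3: λ₃ = 10.6677π²/2.3² - 0.7 ≈ 19.203
Since 1.1853π²/2.3² ≈ 2.211 > 0.7, all λₙ > 0.
The n=1 mode decays slowest → dominates as t → ∞.
Asymptotic: θ ~ c₁ sin(πx/2.3) e^{-λ₁t} with decay rate λ₁ ≈ 1.511.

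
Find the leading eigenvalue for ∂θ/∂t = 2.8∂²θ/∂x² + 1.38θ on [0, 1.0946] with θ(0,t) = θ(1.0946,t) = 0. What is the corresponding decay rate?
Eigenvalues: λₙ = 2.8n²π²/1.0946² - 1.38.
First three modes:
  n=1: λ₁ = 2.8π²/1.0946² - 1.38 ≈ 21.685
  n=2: λ₂ = 11.2π²/1.0946² - 1.38 ≈ 90.879
  n=3: λ₃ = 25.2π²/1.0946² - 1.38 ≈ 206.202
Since 2.8π²/1.0946² ≈ 23.065 > 1.38, all λₙ > 0.
The n=1 mode decays slowest → dominates as t → ∞.
Asymptotic: θ ~ c₁ sin(πx/1.0946) e^{-λ₁t} with decay rate λ₁ ≈ 21.685.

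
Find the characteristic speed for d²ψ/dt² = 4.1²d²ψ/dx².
Speed = 4.1. Information travels along characteristics x = x₀ ± 4.1t.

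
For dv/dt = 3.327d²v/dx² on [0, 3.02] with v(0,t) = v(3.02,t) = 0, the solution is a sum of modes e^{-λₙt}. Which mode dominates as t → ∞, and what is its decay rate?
Eigenvalues: λₙ = 3.327n²π²/3.02².
First three modes:
  n=1: λ₁ = 3.327π²/3.02² ≈ 3.6
  n=2: λ₂ = 13.308π²/3.02² ≈ 14.401 (4× faster decay)
  n=3: λ₃ = 29.943π²/3.02² ≈ 32.403 (9× faster decay)
As t → ∞, higher modes decay exponentially faster. The n=1 mode dominates: v ~ c₁ sin(πx/3.02) e^{-λ₁t}.
Decay rate: λ₁ = 3.327π²/3.02² ≈ 3.6.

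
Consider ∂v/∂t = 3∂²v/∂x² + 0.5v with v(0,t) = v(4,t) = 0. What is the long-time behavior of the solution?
As t → ∞, v → 0. Diffusion dominates reaction (r=0.5 < κπ²/L²≈1.85); solution decays.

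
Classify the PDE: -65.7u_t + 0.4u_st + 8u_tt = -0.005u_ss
Rewriting in standard form: 0.005u_ss + 0.4u_st + 8u_tt - 65.7u_t = 0. A = 0.005, B = 0.4, C = 8. Discriminant B² - 4AC = 0. Since 0 = 0, parabolic.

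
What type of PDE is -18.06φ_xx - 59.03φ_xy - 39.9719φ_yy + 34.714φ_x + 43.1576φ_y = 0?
With A = -18.06, B = -59.03, C = -39.9719, the discriminant is 596.970844. This is a hyperbolic PDE.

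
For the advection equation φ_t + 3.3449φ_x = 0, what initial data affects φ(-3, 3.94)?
A single point: x = -16.178906. The characteristic through (-3, 3.94) is x - 3.3449t = const, so x = -3 - 3.3449·3.94 = -16.178906.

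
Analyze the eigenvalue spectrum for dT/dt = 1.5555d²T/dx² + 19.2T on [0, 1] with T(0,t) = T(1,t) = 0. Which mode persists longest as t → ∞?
Eigenvalues: λₙ = 1.5555n²π²/1² - 19.2.
First three modes:
  n=1: λ₁ = 1.5555π² - 19.2 ≈ -3.848
  n=2: λ₂ = 6.222π² - 19.2 ≈ 42.209
  n=3: λ₃ = 13.9995π² - 19.2 ≈ 118.97
Since 1.5555π² ≈ 15.352 < 19.2, λ₁ < 0.
The n=1 mode grows fastest (−λₙ is largest for n=1) → dominates.
Asymptotic: T ~ c₁ sin(πx/1) e^{3.848t} (exponential growth at rate −λ₁ ≈ 3.848).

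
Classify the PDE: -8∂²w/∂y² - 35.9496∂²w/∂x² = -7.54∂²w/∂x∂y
Rewriting in standard form: -35.9496∂²w/∂x² + 7.54∂²w/∂x∂y - 8∂²w/∂y² = 0. A = -35.9496, B = 7.54, C = -8. Discriminant B² - 4AC = -1093.5356. Since -1093.5356 < 0, elliptic.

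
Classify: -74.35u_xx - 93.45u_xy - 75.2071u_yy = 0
Elliptic (discriminant = -13633.68904).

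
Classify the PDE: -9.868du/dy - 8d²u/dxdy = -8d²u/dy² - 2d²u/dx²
Rewriting in standard form: 2d²u/dx² - 8d²u/dxdy + 8d²u/dy² - 9.868du/dy = 0. A = 2, B = -8, C = 8. Discriminant B² - 4AC = 0. Since 0 = 0, parabolic.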